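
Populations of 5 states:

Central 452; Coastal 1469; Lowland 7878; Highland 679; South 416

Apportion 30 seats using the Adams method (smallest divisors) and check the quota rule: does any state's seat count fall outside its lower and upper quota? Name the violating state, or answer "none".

Lowland

Standard quotas: Central 1.245, Coastal 4.045, Lowland 21.695, Highland 1.870, South 1.146.
Adams allocation: Central 2, Coastal 4, Lowland 20, Highland 2, South 2.
Lowland has quota 21.695 (lower 21, upper 22) but receives 20 — outside the quota interval.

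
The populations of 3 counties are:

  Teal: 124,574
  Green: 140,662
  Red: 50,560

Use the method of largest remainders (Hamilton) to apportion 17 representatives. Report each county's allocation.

Total 315796; standard divisor 315796/17 ≈ 18576.235.
Standard quotas: Teal 6.7061, Green 7.5721, Red 2.7218.
Lower quotas: Teal 6, Green 7, Red 2 (sum 15, leaving 2 seats).
Remainders in descending order: Red 0.7218, Teal 0.7061, Green 0.5721.
Largest remainders: Red, Teal receive the extra seats.

Teal 7, Green 7, Red 3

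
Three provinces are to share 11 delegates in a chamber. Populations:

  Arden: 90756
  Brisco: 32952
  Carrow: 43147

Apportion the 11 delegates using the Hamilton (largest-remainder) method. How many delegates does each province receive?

Arden: 6, Brisco: 2, Carrow: 3

The standard divisor is 166855/11 ≈ 15168.636.
Standard quotas: Arden 5.9831, Brisco 2.1724, Carrow 2.8445.
Lower quotas: Arden 5, Brisco 2, Carrow 2 (sum 9, leaving 2 seats).
Remainders in descending order: Arden 0.9831, Carrow 0.8445, Brisco 0.1724.
Largest remainders: Arden, Carrow receive the extra seats.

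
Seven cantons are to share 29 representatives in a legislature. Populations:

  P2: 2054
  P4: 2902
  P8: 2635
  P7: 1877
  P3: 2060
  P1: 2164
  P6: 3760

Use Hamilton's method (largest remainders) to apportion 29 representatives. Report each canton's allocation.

Total 17452; standard divisor 17452/29 ≈ 601.793.
Standard quotas: P2 3.413, P4 4.822, P8 4.379, P7 3.119, P3 3.423, P1 3.596, P6 6.248.
Lower quotas: P2 3, P4 4, P8 4, P7 3, P3 3, P1 3, P6 6 (sum 26, leaving 3 seats).
Remainders in descending order: P4 0.822, P1 0.596, P3 0.423, P2 0.413, P8 0.379, P6 0.248, P7 0.119.
Largest remainders: P4, P1, P3 receive the extra seats.

P2=3, P4=5, P8=4, P7=3, P3=4, P1=4, P6=6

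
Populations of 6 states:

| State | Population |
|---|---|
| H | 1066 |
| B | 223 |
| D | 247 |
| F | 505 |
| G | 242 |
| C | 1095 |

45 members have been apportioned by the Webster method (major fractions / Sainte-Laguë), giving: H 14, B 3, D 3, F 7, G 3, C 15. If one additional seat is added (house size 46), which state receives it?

Priority for the next seat is population ÷ (current seats + 0.5).
Priorities: H 73.517, B 63.714, D 70.571, F 67.333, G 69.143, C 70.645.
Highest priority: H.

H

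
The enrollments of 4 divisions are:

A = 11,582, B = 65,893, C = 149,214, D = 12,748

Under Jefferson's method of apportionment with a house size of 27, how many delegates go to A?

1

Standard divisor 239437/27 ≈ 8868.037; standard quotas: A 1.306, B 7.430, C 16.826, D 1.438.
Rounding down gives 1, 7, 16, 1 = 25 seats, so the divisor must be adjusted.
With modified divisor 8260: modified quotas A 1.402, B 7.977, C 18.065, D 1.543.
Rounding down: A 1, B 7, C 18, D 1 (total 27).
A receives 1.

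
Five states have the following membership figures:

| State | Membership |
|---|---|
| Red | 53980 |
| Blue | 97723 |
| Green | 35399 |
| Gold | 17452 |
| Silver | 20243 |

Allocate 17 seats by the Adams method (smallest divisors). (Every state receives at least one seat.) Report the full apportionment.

Standard divisor 224797/17 ≈ 13223.353; standard quotas: Red 4.082, Blue 7.390, Green 2.677, Gold 1.320, Silver 1.531.
Rounding up gives 5, 8, 3, 2, 2 = 20 seats, so the divisor must be adjusted.
With modified divisor 16900: modified quotas Red 3.194, Blue 5.782, Green 2.095, Gold 1.033, Silver 1.198.
Rounding up: Red 4, Blue 6, Green 3, Gold 2, Silver 2 (total 17).

Red 4; Blue 6; Green 3; Gold 2; Silver 2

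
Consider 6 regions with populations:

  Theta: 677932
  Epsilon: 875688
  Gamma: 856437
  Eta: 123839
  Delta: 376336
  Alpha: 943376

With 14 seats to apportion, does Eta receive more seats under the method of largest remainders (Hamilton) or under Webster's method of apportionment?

Hamilton: Theta 3, Epsilon 3, Gamma 3, Eta 1, Delta 1, Alpha 3.
Webster: Theta 3, Epsilon 3, Gamma 3, Eta 0, Delta 1, Alpha 4.
Eta gets 1 under Hamilton and 0 under Webster.

Hamilton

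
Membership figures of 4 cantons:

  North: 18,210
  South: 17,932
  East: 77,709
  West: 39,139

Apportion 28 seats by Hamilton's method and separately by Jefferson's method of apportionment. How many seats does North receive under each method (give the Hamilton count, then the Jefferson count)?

Hamilton: North 4, South 3, East 14, West 7.
Jefferson: North 3, South 3, East 15, West 7.
North gets 4 under Hamilton and 3 under Jefferson.

4 and 3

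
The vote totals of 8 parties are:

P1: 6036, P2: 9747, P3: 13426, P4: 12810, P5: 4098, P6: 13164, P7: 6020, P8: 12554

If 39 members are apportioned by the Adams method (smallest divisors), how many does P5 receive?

Standard divisor 77855/39 ≈ 1996.282; standard quotas: P1 3.024, P2 4.883, P3 6.726, P4 6.417, P5 2.053, P6 6.594, P7 3.016, P8 6.289.
Rounding up gives 4, 5, 7, 7, 3, 7, 4, 7 = 44 seats, so the divisor must be adjusted.
With modified divisor 2160: modified quotas P1 2.794, P2 4.513, P3 6.216, P4 5.931, P5 1.897, P6 6.094, P7 2.787, P8 5.812.
Rounding up: P1 3, P2 5, P3 7, P4 6, P5 2, P6 7, P7 3, P8 6 (total 39).
P5 receives 2.

2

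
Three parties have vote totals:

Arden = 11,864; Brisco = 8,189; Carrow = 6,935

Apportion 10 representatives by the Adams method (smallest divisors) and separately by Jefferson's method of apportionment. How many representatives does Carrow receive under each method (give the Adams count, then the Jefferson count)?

3 and 2

Adams: Arden 4, Brisco 3, Carrow 3.
Jefferson: Arden 5, Brisco 3, Carrow 2.
Carrow gets 3 under Adams and 2 under Jefferson.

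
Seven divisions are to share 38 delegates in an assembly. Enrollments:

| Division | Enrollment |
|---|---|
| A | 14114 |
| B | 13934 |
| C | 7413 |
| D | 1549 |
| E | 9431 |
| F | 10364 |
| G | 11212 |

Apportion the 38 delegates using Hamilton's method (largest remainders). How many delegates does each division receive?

Standard divisor: 68017 ÷ 38 ≈ 1789.921.
Standard quotas: A 7.8853, B 7.7847, C 4.1415, D 0.8654, E 5.2689, F 5.7902, G 6.2640.
Lower quotas: A 7, B 7, C 4, D 0, E 5, F 5, G 6 (sum 34, leaving 4 seats).
Remainders in descending order: A 0.8853, D 0.8654, F 0.7902, B 0.7847, E 0.2689, G 0.2640, C 0.1415.
Largest remainders: A, D, F, B receive the extra seats.

A: 8; B: 8; C: 4; D: 1; E: 5; F: 6; G: 6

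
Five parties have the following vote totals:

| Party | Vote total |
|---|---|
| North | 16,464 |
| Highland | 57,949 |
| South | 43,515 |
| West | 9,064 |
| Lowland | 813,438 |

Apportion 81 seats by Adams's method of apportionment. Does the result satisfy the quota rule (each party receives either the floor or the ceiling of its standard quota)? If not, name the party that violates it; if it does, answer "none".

Lowland

Standard quotas: North 1.418, Highland 4.991, South 3.748, West 0.781, Lowland 70.062.
Adams allocation: North 2, Highland 5, South 4, West 1, Lowland 69.
Lowland has quota 70.062 (lower 70, upper 71) but receives 69 — outside the quota interval.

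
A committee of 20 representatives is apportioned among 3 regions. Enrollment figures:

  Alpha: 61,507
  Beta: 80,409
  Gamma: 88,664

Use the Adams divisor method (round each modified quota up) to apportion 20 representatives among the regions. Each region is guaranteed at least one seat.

Standard divisor 230580/20 ≈ 11529; standard quotas: Alpha 5.335, Beta 6.974, Gamma 7.691.
Rounding up gives 6, 7, 8 = 21 seats, so the divisor must be adjusted.
With modified divisor 12500: modified quotas Alpha 4.921, Beta 6.433, Gamma 7.093.
Rounding up: Alpha 5, Beta 7, Gamma 8 (total 20).

Alpha 5, Beta 7, Gamma 8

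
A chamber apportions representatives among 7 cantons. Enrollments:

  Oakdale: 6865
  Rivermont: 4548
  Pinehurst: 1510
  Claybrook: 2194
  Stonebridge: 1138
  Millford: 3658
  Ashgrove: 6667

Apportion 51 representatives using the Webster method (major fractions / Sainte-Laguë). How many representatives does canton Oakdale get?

13

Standard divisor 26580/51 ≈ 521.176; standard quotas: Oakdale 13.172, Rivermont 8.726, Pinehurst 2.897, Claybrook 4.210, Stonebridge 2.184, Millford 7.019, Ashgrove 12.792.
Rounding to the nearest integer gives Oakdale 13, Rivermont 9, Pinehurst 3, Claybrook 4, Stonebridge 2, Millford 7, Ashgrove 13 — total 51, matching the house size, so no adjustment is needed.
Oakdale receives 13.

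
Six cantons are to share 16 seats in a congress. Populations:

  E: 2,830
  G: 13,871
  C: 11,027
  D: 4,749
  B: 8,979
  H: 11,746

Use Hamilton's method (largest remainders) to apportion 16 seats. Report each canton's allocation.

E 1, G 4, C 3, D 1, B 3, H 4

Total 53202; standard divisor 53202/16 ≈ 3325.125.
Standard quotas: E 0.8511, G 4.1716, C 3.3163, D 1.4282, B 2.7003, H 3.5325.
Lower quotas: E 0, G 4, C 3, D 1, B 2, H 3 (sum 13, leaving 3 seats).
Remainders in descending order: E 0.8511, B 0.7003, H 0.5325, D 0.4282, C 0.3163, G 0.1716.
The surplus seats go to E, B, H.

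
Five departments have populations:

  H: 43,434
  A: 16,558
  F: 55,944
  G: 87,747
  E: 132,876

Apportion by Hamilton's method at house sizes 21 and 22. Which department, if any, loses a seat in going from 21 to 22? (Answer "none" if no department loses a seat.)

At 21 seats: H 3, A 1, F 4, G 5, E 8.
At 22 seats: H 3, A 1, F 3, G 6, E 9.
F drops from 4 to 3.

F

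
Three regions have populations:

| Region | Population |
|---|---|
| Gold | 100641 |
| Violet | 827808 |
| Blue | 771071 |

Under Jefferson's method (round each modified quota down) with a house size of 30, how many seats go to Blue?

14

Standard divisor 1699520/30 ≈ 56650.667; standard quotas: Gold 1.777, Violet 14.613, Blue 13.611.
Rounding down gives 1, 14, 13 = 28 seats, so the divisor must be adjusted.
With modified divisor 53400: modified quotas Gold 1.885, Violet 15.502, Blue 14.440.
Rounding down: Gold 1, Violet 15, Blue 14 (total 30).
Blue receives 14.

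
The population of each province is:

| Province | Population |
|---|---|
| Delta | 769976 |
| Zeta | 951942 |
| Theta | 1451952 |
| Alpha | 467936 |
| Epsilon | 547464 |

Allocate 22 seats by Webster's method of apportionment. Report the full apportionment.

Delta 4, Zeta 5, Theta 8, Alpha 2, Epsilon 3

Standard divisor 4189270/22 ≈ 190421.364; standard quotas: Delta 4.044, Zeta 4.999, Theta 7.625, Alpha 2.457, Epsilon 2.875.
Rounding to the nearest integer gives Delta 4, Zeta 5, Theta 8, Alpha 2, Epsilon 3 — total 22, matching the house size, so no adjustment is needed.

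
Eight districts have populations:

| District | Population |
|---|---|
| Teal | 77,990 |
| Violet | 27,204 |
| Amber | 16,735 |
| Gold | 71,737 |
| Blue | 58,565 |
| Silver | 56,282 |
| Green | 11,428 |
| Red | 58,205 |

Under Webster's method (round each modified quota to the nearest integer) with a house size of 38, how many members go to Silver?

Standard divisor 378146/38 ≈ 9951.211; standard quotas: Teal 7.837, Violet 2.734, Amber 1.682, Gold 7.209, Blue 5.885, Silver 5.656, Green 1.148, Red 5.849.
Rounding to the nearest integer gives 8, 3, 2, 7, 6, 6, 1, 6 = 39 seats, so the divisor must be adjusted.
With modified divisor 10300: modified quotas Teal 7.572, Violet 2.641, Amber 1.625, Gold 6.965, Blue 5.686, Silver 5.464, Green 1.110, Red 5.651.
Rounding to the nearest integer: Teal 8, Violet 3, Amber 2, Gold 7, Blue 6, Silver 5, Green 1, Red 6 (total 38).
Silver receives 5.

5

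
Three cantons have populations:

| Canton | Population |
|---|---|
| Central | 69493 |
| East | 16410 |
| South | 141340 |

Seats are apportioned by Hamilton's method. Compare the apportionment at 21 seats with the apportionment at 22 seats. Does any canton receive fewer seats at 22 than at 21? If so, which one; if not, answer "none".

East

At 21 seats: Central 6, East 2, South 13.
At 22 seats: Central 7, East 1, South 14.
East drops from 2 to 1.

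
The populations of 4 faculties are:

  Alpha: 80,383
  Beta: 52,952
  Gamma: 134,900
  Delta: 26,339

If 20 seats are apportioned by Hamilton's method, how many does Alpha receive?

5

Total 294574; standard divisor 294574/20 ≈ 14728.7.
Standard quotas: Alpha 5.4576, Beta 3.5952, Gamma 9.1590, Delta 1.7883.
Lower quotas: Alpha 5, Beta 3, Gamma 9, Delta 1 (sum 18, leaving 2 seats).
Remainders in descending order: Delta 0.7883, Beta 0.5952, Alpha 0.4576, Gamma 0.1590.
The surplus seats go to Delta, Beta.
Alpha receives 5.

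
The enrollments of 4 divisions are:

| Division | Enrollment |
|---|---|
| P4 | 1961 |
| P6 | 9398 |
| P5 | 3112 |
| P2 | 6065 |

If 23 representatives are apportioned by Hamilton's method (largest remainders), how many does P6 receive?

11

Standard divisor: 20536 ÷ 23 ≈ 892.87.
Standard quotas: P4 2.1963, P6 10.5256, P5 3.4854, P2 6.7927.
Lower quotas: P4 2, P6 10, P5 3, P2 6 (sum 21, leaving 2 seats).
Remainders in descending order: P2 0.7927, P6 0.5256, P5 0.4854, P4 0.1963.
The surplus seats go to P2, P6.
P6 receives 11.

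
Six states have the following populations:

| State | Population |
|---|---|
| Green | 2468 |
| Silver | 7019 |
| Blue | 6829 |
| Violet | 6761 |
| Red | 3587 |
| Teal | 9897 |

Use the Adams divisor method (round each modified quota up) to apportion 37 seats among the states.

Standard divisor 36561/37 ≈ 988.135; standard quotas: Green 2.498, Silver 7.103, Blue 6.911, Violet 6.842, Red 3.630, Teal 10.016.
Rounding up gives 3, 8, 7, 7, 4, 11 = 40 seats, so the divisor must be adjusted.
With modified divisor 1110: modified quotas Green 2.223, Silver 6.323, Blue 6.152, Violet 6.091, Red 3.232, Teal 8.916.
Rounding up: Green 3, Silver 7, Blue 7, Violet 7, Red 4, Teal 9 (total 37).

Green 3, Silver 7, Blue 7, Violet 7, Red 4, Teal 9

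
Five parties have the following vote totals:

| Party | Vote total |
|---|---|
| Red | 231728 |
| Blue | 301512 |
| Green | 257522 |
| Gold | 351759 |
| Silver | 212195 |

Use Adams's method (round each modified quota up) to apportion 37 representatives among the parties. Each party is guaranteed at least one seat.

Red 6, Blue 8, Green 7, Gold 10, Silver 6

Standard divisor 1354716/37 ≈ 36613.946; standard quotas: Red 6.329, Blue 8.235, Green 7.033, Gold 9.607, Silver 5.795.
Rounding up gives 7, 9, 8, 10, 6 = 40 seats, so the divisor must be adjusted.
With modified divisor 38900: modified quotas Red 5.957, Blue 7.751, Green 6.620, Gold 9.043, Silver 5.455.
Rounding up: Red 6, Blue 8, Green 7, Gold 10, Silver 6 (total 37).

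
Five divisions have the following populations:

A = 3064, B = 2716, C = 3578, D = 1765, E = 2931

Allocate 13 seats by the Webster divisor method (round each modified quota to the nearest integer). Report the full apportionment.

Standard divisor 14054/13 ≈ 1081.077; standard quotas: A 2.834, B 2.512, C 3.310, D 1.633, E 2.711.
Rounding to the nearest integer gives 3, 3, 3, 2, 3 = 14 seats, so the divisor must be adjusted.
With modified divisor 1100: modified quotas A 2.785, B 2.469, C 3.253, D 1.605, E 2.665.
Rounding to the nearest integer: A 3, B 2, C 3, D 2, E 3 (total 13).

A: 3, B: 2, C: 3, D: 2, E: 3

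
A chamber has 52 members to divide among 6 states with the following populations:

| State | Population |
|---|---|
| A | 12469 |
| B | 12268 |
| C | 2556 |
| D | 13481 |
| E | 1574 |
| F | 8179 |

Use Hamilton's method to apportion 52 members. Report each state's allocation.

A 13; B 13; C 3; D 14; E 1; F 8

Standard divisor: 50527 ÷ 52 ≈ 971.673.
Standard quotas: A 12.8325, B 12.6256, C 2.6305, D 13.8740, E 1.6199, F 8.4174.
Lower quotas: A 12, B 12, C 2, D 13, E 1, F 8 (sum 48, leaving 4 seats).
Remainders in descending order: D 0.8740, A 0.8325, C 0.6305, B 0.6256, E 0.6199, F 0.4174.
The surplus seats go to D, A, C, B.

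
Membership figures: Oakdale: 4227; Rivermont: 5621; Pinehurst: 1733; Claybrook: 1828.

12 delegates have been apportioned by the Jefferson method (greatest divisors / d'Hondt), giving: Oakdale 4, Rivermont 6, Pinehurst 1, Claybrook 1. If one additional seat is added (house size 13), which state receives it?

Claybrook

Priority for the next seat is population ÷ (current seats + 1).
Priorities: Oakdale 845.400, Rivermont 803.000, Pinehurst 866.500, Claybrook 914.000.
Highest priority: Claybrook.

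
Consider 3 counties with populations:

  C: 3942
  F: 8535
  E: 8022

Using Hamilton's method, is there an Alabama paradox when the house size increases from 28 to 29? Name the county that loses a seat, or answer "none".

none

At 28 seats: C 5, F 12, E 11.
At 29 seats: C 6, F 12, E 11.
No county's allocation decreased.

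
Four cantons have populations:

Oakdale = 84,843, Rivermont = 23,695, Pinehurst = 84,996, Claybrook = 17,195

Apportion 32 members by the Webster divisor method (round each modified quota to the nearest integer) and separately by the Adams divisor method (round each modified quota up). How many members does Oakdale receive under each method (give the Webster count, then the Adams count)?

13 and 12

Webster: Oakdale 13, Rivermont 3, Pinehurst 13, Claybrook 3.
Adams: Oakdale 12, Rivermont 4, Pinehurst 13, Claybrook 3.
Oakdale gets 13 under Webster and 12 under Adams.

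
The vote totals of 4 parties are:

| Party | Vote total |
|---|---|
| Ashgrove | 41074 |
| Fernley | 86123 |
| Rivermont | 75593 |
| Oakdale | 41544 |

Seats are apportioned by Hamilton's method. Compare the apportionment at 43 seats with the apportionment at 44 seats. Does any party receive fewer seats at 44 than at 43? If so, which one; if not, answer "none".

Oakdale

At 43 seats: Ashgrove 7, Fernley 15, Rivermont 13, Oakdale 8.
At 44 seats: Ashgrove 7, Fernley 16, Rivermont 14, Oakdale 7.
Oakdale drops from 8 to 7.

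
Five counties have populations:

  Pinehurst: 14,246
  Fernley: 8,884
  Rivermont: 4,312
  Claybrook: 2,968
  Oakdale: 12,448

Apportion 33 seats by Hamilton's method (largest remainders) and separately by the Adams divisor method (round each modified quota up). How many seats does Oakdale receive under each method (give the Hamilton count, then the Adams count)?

Hamilton: Pinehurst 11, Fernley 7, Rivermont 3, Claybrook 2, Oakdale 10.
Adams: Pinehurst 10, Fernley 7, Rivermont 4, Claybrook 3, Oakdale 9.
Oakdale gets 10 under Hamilton and 9 under Adams.

10 and 9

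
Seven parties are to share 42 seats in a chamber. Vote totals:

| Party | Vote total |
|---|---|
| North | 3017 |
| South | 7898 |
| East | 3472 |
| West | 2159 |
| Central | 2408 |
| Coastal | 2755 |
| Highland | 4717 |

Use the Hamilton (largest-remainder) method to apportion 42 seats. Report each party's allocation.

North 5; South 13; East 6; West 3; Central 4; Coastal 4; Highland 7

Standard divisor: 26426 ÷ 42 ≈ 629.19.
Standard quotas: North 4.7951, South 12.5526, East 5.5182, West 3.4314, Central 3.8271, Coastal 4.3786, Highland 7.4969.
Lower quotas: North 4, South 12, East 5, West 3, Central 3, Coastal 4, Highland 7 (sum 38, leaving 4 seats).
Remainders in descending order: Central 0.8271, North 0.7951, South 0.5526, East 0.5182, Highland 0.4969, West 0.4314, Coastal 0.3786.
The surplus seats go to Central, North, South, East.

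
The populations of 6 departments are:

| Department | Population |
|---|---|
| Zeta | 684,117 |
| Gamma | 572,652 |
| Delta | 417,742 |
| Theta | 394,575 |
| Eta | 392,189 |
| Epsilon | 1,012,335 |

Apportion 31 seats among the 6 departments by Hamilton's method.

The standard divisor is 3473610/31 ≈ 112051.935.
Standard quotas: Zeta 6.1054, Gamma 5.1106, Delta 3.7281, Theta 3.5214, Eta 3.5001, Epsilon 9.0345.
Lower quotas: Zeta 6, Gamma 5, Delta 3, Theta 3, Eta 3, Epsilon 9 (sum 29, leaving 2 seats).
Remainders in descending order: Delta 0.7281, Theta 0.5214, Eta 0.5001, Gamma 0.1106, Zeta 0.1054, Epsilon 0.0345.
Largest remainders: Delta, Theta receive the extra seats.

Zeta: 6; Gamma: 5; Delta: 4; Theta: 4; Eta: 3; Epsilon: 9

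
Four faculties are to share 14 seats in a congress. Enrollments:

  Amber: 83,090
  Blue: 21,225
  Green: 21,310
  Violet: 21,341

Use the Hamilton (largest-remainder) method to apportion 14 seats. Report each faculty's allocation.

The standard divisor is 146966/14 ≈ 10497.571.
Standard quotas: Amber 7.9152, Blue 2.0219, Green 2.0300, Violet 2.0329.
Lower quotas: Amber 7, Blue 2, Green 2, Violet 2 (sum 13, leaving 1 seat).
Remainders in descending order: Amber 0.9152, Violet 0.0329, Green 0.0300, Blue 0.0219.
Largest remainder: Amber receives the extra seat.

Amber 8; Blue 2; Green 2; Violet 2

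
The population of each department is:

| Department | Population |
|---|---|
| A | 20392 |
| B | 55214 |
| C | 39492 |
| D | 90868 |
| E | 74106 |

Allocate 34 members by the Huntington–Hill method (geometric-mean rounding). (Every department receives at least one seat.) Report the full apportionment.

A=2, B=7, C=5, D=11, E=9

With divisor 8422: modified quotas A 2.421, B 6.556, C 4.689, D 10.789, E 8.799.
Geometric-mean thresholds: A √(2·3)=2.449, B √(6·7)=6.481, C √(4·5)=4.472, D √(10·11)=10.488, E √(8·9)=8.485.
Each quota rounded against its threshold gives A 2, B 7, C 5, D 11, E 9 (total 34).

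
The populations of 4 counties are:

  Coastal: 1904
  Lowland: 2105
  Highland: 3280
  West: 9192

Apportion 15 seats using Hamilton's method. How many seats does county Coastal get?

2

Standard divisor: 16481 ÷ 15 ≈ 1098.733.
Standard quotas: Coastal 1.7329, Lowland 1.9158, Highland 2.9853, West 8.3660.
Lower quotas: Coastal 1, Lowland 1, Highland 2, West 8 (sum 12, leaving 3 seats).
Remainders in descending order: Highland 0.9853, Lowland 0.9158, Coastal 0.7329, West 0.3660.
Largest remainders: Highland, Lowland, Coastal receive the extra seats.
Coastal receives 2.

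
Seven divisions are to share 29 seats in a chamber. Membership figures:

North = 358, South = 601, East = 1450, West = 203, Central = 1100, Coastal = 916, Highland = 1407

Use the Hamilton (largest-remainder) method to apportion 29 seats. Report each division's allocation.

The standard divisor is 6035/29 ≈ 208.103.
Standard quotas: North 1.720, South 2.888, East 6.968, West 0.975, Central 5.286, Coastal 4.402, Highland 6.761.
Lower quotas: North 1, South 2, East 6, West 0, Central 5, Coastal 4, Highland 6 (sum 24, leaving 5 seats).
Remainders in descending order: West 0.975, East 0.968, South 0.888, Highland 0.761, North 0.720, Coastal 0.402, Central 0.286.
Largest remainders: West, East, South, Highland, North receive the extra seats.

North=2, South=3, East=7, West=1, Central=5, Coastal=4, Highland=7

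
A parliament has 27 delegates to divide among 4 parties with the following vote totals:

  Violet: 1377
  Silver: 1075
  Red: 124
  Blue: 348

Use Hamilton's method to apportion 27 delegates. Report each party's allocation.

Total 2924; standard divisor 2924/27 ≈ 108.296.
Standard quotas: Violet 12.715, Silver 9.926, Red 1.145, Blue 3.213.
Lower quotas: Violet 12, Silver 9, Red 1, Blue 3 (sum 25, leaving 2 seats).
Remainders in descending order: Silver 0.926, Violet 0.715, Blue 0.213, Red 0.145.
The surplus seats go to Silver, Violet.

Violet=13; Silver=10; Red=1; Blue=3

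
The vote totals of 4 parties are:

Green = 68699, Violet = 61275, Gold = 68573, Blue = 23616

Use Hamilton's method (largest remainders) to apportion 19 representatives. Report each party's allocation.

Green=6, Violet=5, Gold=6, Blue=2

Standard divisor: 222163 ÷ 19 ≈ 11692.789.
Standard quotas: Green 5.8753, Violet 5.2404, Gold 5.8646, Blue 2.0197.
Lower quotas: Green 5, Violet 5, Gold 5, Blue 2 (sum 17, leaving 2 seats).
Remainders in descending order: Green 0.8753, Gold 0.8646, Violet 0.2404, Blue 0.0197.
Largest remainders: Green, Gold receive the extra seats.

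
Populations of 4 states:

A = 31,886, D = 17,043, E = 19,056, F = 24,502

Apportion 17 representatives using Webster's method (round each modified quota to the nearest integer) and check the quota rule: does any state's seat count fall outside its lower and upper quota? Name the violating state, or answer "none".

none

Standard quotas: A 5.861, D 3.133, E 3.503, F 4.504.
Webster allocation: A 6, D 3, E 3, F 5.
Every allocation lies between the lower and upper quota.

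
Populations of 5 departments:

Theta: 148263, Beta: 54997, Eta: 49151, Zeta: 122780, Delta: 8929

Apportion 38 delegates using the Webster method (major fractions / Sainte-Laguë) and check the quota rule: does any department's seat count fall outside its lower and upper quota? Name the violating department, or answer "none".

Standard quotas: Theta 14.667, Beta 5.441, Eta 4.862, Zeta 12.146, Delta 0.883.
Webster allocation: Theta 15, Beta 5, Eta 5, Zeta 12, Delta 1.
Every allocation lies between the lower and upper quota.

none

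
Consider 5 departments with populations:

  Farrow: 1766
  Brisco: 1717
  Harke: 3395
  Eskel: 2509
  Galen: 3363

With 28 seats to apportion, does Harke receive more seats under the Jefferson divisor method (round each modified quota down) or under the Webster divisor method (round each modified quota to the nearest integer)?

Jefferson: Farrow 4, Brisco 4, Harke 8, Eskel 5, Galen 7.
Webster: Farrow 4, Brisco 4, Harke 7, Eskel 6, Galen 7.
Harke gets 8 under Jefferson and 7 under Webster.

Jefferson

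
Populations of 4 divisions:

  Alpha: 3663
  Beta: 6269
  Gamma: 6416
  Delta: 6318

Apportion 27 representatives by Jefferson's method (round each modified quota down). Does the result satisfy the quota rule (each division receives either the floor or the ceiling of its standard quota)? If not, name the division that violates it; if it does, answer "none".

Standard quotas: Alpha 4.363, Beta 7.468, Gamma 7.643, Delta 7.526.
Jefferson allocation: Alpha 4, Beta 7, Gamma 8, Delta 8.
Every allocation lies between the lower and upper quota.

none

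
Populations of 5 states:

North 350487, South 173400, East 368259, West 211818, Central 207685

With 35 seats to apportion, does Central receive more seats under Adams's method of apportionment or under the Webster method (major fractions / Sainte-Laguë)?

Adams

Adams: North 9, South 5, East 9, West 6, Central 6.
Webster: North 9, South 5, East 10, West 6, Central 5.
Central gets 6 under Adams and 5 under Webster.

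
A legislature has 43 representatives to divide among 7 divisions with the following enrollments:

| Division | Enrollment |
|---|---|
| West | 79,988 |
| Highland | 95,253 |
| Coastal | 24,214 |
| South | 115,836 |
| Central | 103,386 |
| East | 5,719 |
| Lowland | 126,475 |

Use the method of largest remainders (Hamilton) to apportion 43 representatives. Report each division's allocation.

West 6, Highland 7, Coastal 2, South 9, Central 8, East 1, Lowland 10

Total 550871; standard divisor 550871/43 ≈ 12810.953.
Standard quotas: West 6.2437, Highland 7.4353, Coastal 1.8901, South 9.0419, Central 8.0701, East 0.4464, Lowland 9.8724.
Lower quotas: West 6, Highland 7, Coastal 1, South 9, Central 8, East 0, Lowland 9 (sum 40, leaving 3 seats).
Remainders in descending order: Coastal 0.8901, Lowland 0.8724, East 0.4464, Highland 0.4353, West 0.2437, Central 0.0701, South 0.0419.
Largest remainders: Coastal, Lowland, East receive the extra seats.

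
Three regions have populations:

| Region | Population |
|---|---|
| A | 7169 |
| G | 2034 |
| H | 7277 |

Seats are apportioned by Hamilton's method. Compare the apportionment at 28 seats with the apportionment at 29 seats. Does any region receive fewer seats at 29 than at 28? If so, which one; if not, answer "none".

At 28 seats: A 12, G 4, H 12.
At 29 seats: A 13, G 3, H 13.
G drops from 4 to 3.

G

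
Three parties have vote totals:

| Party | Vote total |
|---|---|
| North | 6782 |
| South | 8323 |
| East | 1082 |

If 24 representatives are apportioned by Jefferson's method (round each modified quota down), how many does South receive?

Standard divisor 16187/24 ≈ 674.458; standard quotas: North 10.055, South 12.340, East 1.604.
Rounding down gives 10, 12, 1 = 23 seats, so the divisor must be adjusted.
With modified divisor 630: modified quotas North 10.765, South 13.211, East 1.717.
Rounding down: North 10, South 13, East 1 (total 24).
South receives 13.

13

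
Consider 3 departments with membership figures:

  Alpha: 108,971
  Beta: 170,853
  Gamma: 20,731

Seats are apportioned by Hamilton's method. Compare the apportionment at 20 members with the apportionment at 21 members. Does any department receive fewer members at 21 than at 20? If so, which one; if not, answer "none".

At 20 seats: Alpha 7, Beta 11, Gamma 2.
At 21 seats: Alpha 8, Beta 12, Gamma 1.
Gamma drops from 2 to 1.

Gamma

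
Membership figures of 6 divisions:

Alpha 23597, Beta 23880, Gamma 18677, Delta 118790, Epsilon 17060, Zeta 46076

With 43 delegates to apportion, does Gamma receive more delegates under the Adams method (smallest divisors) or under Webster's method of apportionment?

Adams

Adams: Alpha 4, Beta 4, Gamma 4, Delta 20, Epsilon 3, Zeta 8.
Webster: Alpha 4, Beta 4, Gamma 3, Delta 21, Epsilon 3, Zeta 8.
Gamma gets 4 under Adams and 3 under Webster.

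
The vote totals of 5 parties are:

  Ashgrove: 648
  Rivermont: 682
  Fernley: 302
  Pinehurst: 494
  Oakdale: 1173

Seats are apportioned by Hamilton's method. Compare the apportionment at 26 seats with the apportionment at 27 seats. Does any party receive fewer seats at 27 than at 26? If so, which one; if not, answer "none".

At 26 seats: Ashgrove 5, Rivermont 5, Fernley 3, Pinehurst 4, Oakdale 9.
At 27 seats: Ashgrove 5, Rivermont 6, Fernley 2, Pinehurst 4, Oakdale 10.
Fernley drops from 3 to 2.

Fernley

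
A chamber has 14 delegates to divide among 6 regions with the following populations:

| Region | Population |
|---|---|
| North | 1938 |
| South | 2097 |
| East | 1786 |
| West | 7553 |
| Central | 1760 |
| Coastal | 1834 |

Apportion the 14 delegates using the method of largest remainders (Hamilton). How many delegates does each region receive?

North=2; South=2; East=1; West=6; Central=1; Coastal=2

Standard divisor: 16968 ÷ 14 = 1212.
Standard quotas: North 1.5990, South 1.7302, East 1.4736, West 6.2318, Central 1.4521, Coastal 1.5132.
Lower quotas: North 1, South 1, East 1, West 6, Central 1, Coastal 1 (sum 11, leaving 3 seats).
Remainders in descending order: South 0.7302, North 0.5990, Coastal 0.5132, East 0.4736, Central 0.4521, West 0.2318.
The surplus seats go to South, North, Coastal.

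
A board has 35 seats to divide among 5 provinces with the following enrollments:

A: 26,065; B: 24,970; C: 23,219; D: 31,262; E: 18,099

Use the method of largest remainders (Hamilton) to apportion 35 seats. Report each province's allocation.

The standard divisor is 123615/35 ≈ 3531.857.
Standard quotas: A 7.3800, B 7.0699, C 6.5742, D 8.8514, E 5.1245.
Lower quotas: A 7, B 7, C 6, D 8, E 5 (sum 33, leaving 2 seats).
Remainders in descending order: D 0.8514, C 0.5742, A 0.3800, E 0.1245, B 0.0699.
The surplus seats go to D, C.

A=7; B=7; C=7; D=9; E=5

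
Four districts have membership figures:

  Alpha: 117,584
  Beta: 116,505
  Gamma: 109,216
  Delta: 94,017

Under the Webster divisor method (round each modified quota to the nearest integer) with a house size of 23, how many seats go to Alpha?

6

Standard divisor 437322/23 ≈ 19014; standard quotas: Alpha 6.184, Beta 6.127, Gamma 5.744, Delta 4.945.
Rounding to the nearest integer gives Alpha 6, Beta 6, Gamma 6, Delta 5 — total 23, matching the house size, so no adjustment is needed.
Alpha receives 6.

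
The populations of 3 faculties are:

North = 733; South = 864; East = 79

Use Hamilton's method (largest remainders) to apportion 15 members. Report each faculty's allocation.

North 6; South 8; East 1

The standard divisor is 1676/15 ≈ 111.733.
Standard quotas: North 6.560, South 7.733, East 0.707.
Lower quotas: North 6, South 7, East 0 (sum 13, leaving 2 seats).
Remainders in descending order: South 0.733, East 0.707, North 0.560.
The surplus seats go to South, East.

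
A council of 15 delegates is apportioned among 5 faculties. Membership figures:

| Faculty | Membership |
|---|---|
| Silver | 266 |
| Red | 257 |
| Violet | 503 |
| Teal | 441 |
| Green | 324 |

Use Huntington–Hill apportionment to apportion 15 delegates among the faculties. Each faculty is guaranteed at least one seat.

Silver 2, Red 2, Violet 4, Teal 4, Green 3

With divisor 120: modified quotas Silver 2.217, Red 2.142, Violet 4.192, Teal 3.675, Green 2.700.
Geometric-mean thresholds: Silver √(2·3)=2.449, Red √(2·3)=2.449, Violet √(4·5)=4.472, Teal √(3·4)=3.464, Green √(2·3)=2.449.
Each quota rounded against its threshold gives Silver 2, Red 2, Violet 4, Teal 4, Green 3 (total 15).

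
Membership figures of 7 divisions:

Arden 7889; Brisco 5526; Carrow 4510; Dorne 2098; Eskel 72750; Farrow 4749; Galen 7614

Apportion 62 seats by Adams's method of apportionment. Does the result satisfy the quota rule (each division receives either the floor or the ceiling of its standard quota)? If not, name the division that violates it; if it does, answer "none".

Eskel

Standard quotas: Arden 4.652, Brisco 3.259, Carrow 2.660, Dorne 1.237, Eskel 42.902, Farrow 2.801, Galen 4.490.
Adams allocation: Arden 5, Brisco 4, Carrow 3, Dorne 2, Eskel 40, Farrow 3, Galen 5.
Eskel has quota 42.902 (lower 42, upper 43) but receives 40 — outside the quota interval.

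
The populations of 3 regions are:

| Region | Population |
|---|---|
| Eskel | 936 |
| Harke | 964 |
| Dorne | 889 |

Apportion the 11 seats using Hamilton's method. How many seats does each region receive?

Total 2789; standard divisor 2789/11 ≈ 253.545.
Standard quotas: Eskel 3.692, Harke 3.802, Dorne 3.506.
Lower quotas: Eskel 3, Harke 3, Dorne 3 (sum 9, leaving 2 seats).
Remainders in descending order: Harke 0.802, Eskel 0.692, Dorne 0.506.
Largest remainders: Harke, Eskel receive the extra seats.

Eskel 4; Harke 4; Dorne 3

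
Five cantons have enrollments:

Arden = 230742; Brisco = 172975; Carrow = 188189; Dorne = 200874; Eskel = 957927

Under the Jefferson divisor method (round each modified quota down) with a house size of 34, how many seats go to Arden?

Standard divisor 1750707/34 ≈ 51491.382; standard quotas: Arden 4.481, Brisco 3.359, Carrow 3.655, Dorne 3.901, Eskel 18.604.
Rounding down gives 4, 3, 3, 3, 18 = 31 seats, so the divisor must be adjusted.
With modified divisor 47500: modified quotas Arden 4.858, Brisco 3.642, Carrow 3.962, Dorne 4.229, Eskel 20.167.
Rounding down: Arden 4, Brisco 3, Carrow 3, Dorne 4, Eskel 20 (total 34).
Arden receives 4.

4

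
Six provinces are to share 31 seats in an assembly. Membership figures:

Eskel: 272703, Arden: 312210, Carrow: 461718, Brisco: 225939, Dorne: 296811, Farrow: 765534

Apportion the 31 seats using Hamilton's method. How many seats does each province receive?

Eskel 4, Arden 4, Carrow 6, Brisco 3, Dorne 4, Farrow 10

Standard divisor: 2334915 ÷ 31 ≈ 75319.839.
Standard quotas: Eskel 3.6206, Arden 4.1451, Carrow 6.1301, Brisco 2.9997, Dorne 3.9407, Farrow 10.1638.
Lower quotas: Eskel 3, Arden 4, Carrow 6, Brisco 2, Dorne 3, Farrow 10 (sum 28, leaving 3 seats).
Remainders in descending order: Brisco 0.9997, Dorne 0.9407, Eskel 0.6206, Farrow 0.1638, Arden 0.1451, Carrow 0.1301.
The surplus seats go to Brisco, Dorne, Eskel.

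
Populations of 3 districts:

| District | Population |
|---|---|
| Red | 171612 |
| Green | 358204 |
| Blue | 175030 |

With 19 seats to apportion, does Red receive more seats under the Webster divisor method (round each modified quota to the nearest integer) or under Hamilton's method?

Webster: Red 5, Green 9, Blue 5.
Hamilton: Red 4, Green 10, Blue 5.
Red gets 5 under Webster and 4 under Hamilton.

Webster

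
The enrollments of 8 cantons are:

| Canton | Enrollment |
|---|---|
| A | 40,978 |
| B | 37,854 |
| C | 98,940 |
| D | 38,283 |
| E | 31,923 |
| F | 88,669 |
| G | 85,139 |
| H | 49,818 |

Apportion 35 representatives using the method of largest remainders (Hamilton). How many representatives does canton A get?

Total 471604; standard divisor 471604/35 ≈ 13474.4.
Standard quotas: A 3.0412, B 2.8093, C 7.3428, D 2.8412, E 2.3692, F 6.5806, G 6.3186, H 3.6972.
Lower quotas: A 3, B 2, C 7, D 2, E 2, F 6, G 6, H 3 (sum 31, leaving 4 seats).
Remainders in descending order: D 0.8412, B 0.8093, H 0.6972, F 0.5806, E 0.3692, C 0.3428, G 0.3186, A 0.0412.
Largest remainders: D, B, H, F receive the extra seats.
A receives 3.

3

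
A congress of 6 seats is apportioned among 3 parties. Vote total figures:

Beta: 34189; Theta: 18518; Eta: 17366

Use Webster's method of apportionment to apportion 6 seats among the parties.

Beta=3, Theta=2, Eta=1

Standard divisor 70073/6 ≈ 11678.833; standard quotas: Beta 2.927, Theta 1.586, Eta 1.487.
Rounding to the nearest integer gives Beta 3, Theta 2, Eta 1 — total 6, matching the house size, so no adjustment is needed.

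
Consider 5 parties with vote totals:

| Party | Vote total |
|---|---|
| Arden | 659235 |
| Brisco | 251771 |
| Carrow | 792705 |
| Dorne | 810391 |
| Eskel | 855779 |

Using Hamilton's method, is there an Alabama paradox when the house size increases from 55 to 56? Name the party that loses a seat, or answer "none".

none

At 55 seats: Arden 11, Brisco 4, Carrow 13, Dorne 13, Eskel 14.
At 56 seats: Arden 11, Brisco 4, Carrow 13, Dorne 14, Eskel 14.
No party's allocation decreased.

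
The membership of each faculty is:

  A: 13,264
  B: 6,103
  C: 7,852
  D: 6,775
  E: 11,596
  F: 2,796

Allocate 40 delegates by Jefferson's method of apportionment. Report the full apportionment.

Standard divisor 48386/40 ≈ 1209.65; standard quotas: A 10.965, B 5.045, C 6.491, D 5.601, E 9.586, F 2.311.
Rounding down gives 10, 5, 6, 5, 9, 2 = 37 seats, so the divisor must be adjusted.
With modified divisor 1125: modified quotas A 11.790, B 5.425, C 6.980, D 6.022, E 10.308, F 2.485.
Rounding down: A 11, B 5, C 6, D 6, E 10, F 2 (total 40).

A=11, B=5, C=6, D=6, E=10, F=2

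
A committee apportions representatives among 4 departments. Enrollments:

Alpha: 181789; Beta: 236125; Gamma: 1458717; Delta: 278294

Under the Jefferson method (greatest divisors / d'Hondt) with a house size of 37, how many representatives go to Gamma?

26

Standard divisor 2154925/37 ≈ 58241.216; standard quotas: Alpha 3.121, Beta 4.054, Gamma 25.046, Delta 4.778.
Rounding down gives 3, 4, 25, 4 = 36 seats, so the divisor must be adjusted.
With modified divisor 55900: modified quotas Alpha 3.252, Beta 4.224, Gamma 26.095, Delta 4.978.
Rounding down: Alpha 3, Beta 4, Gamma 26, Delta 4 (total 37).
Gamma receives 26.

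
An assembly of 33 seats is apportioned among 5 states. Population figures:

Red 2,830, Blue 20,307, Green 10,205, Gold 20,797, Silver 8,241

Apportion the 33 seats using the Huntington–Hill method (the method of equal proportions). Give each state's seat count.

With divisor 1900: modified quotas Red 1.489, Blue 10.688, Green 5.371, Gold 10.946, Silver 4.337.
Geometric-mean thresholds: Red √(1·2)=1.414, Blue √(10·11)=10.488, Green √(5·6)=5.477, Gold √(10·11)=10.488, Silver √(4·5)=4.472.
Each quota rounded against its threshold gives Red 2, Blue 11, Green 5, Gold 11, Silver 4 (total 33).

Red: 2; Blue: 11; Green: 5; Gold: 11; Silver: 4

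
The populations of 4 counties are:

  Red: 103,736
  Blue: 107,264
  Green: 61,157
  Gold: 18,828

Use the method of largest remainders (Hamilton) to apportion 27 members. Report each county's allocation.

Standard divisor: 290985 ÷ 27 ≈ 10777.222.
Standard quotas: Red 9.6255, Blue 9.9528, Green 5.6747, Gold 1.7470.
Lower quotas: Red 9, Blue 9, Green 5, Gold 1 (sum 24, leaving 3 seats).
Remainders in descending order: Blue 0.9528, Gold 0.7470, Green 0.6747, Red 0.6255.
Largest remainders: Blue, Gold, Green receive the extra seats.

Red 9; Blue 10; Green 6; Gold 2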